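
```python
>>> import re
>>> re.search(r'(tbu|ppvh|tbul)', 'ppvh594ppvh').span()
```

The match spans [0:4] → 'ppvh'.

(0, 4)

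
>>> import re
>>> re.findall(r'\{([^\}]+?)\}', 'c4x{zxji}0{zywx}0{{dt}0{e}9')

Matches: at [3:9] match '{zxji}', group 1 = 'zxji'; at [10:16] match '{zywx}', group 1 = 'zywx'; at [17:22] match '{{dt}', group 1 = '{dt'; at [23:26] match '{e}', group 1 = 'e'.
One capturing group, so `findall` returns just the captured substring from each match — 4 in all.

['zxji', 'zywx', '{dt', 'e']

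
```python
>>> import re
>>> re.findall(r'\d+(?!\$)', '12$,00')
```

['1', '00']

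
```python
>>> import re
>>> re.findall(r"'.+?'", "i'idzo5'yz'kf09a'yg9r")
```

The `?` after the quantifier makes it lazy — it takes as little as possible before letting the rest of the pattern try.
Walking the string: at [1:8] → "'idzo5'"; at [10:17] → "'kf09a'".
With no groups in the pattern, `findall` gives back each whole match — 2 here.

["'idzo5'", "'kf09a'"]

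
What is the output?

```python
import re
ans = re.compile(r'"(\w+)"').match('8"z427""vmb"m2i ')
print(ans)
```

With `match`, the pattern is implicitly anchored at the beginning.
Here the string doesn't start with a match, so the call returns None.

None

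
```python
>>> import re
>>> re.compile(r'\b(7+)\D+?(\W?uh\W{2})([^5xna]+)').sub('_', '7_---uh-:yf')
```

This matches a word boundary (`\b`, zero-width); then one or more of a literal '7' (captured); then one or more of a non-digit (lazy); then optionally a non-word character, then the literal 'uh', then exactly 2 of a non-word character (captured); then one or more of any character except [5xna] (captured).
`sub` substitutes '_' at each match site.

'_'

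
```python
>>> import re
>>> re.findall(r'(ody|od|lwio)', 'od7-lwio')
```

With a single group, `findall` returns only what that group captured — 2 items.

['od', 'lwio']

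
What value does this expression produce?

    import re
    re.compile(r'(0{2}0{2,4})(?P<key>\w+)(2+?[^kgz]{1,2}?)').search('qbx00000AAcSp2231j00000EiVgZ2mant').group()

'00000AAcSp2231j00000EiVgZ2m'

Pattern: exactly 2 of a literal '0', then 2 to 4 of the literal '0' (captured); then one or more of a word character (captured as 'key'); then one or more of a literal '2' (lazy), then 1 to 2 of any character except [kgz] (lazy) (captured).
`re.search` tries every starting position until one works.
The match spans [3:30] → '00000AAcSp2231j00000EiVgZ2m'.
Captured: group 1 = '00000', group 2 = 'AAcSp2231j00000EiVgZ', group 3 = '2m'.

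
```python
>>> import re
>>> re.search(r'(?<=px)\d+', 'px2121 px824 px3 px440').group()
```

The positive lookaround only admits positions where the adjacent text matches; those characters stay outside the span.
`re.search` scans for the first position where the pattern succeeds.
The match spans [2:6] → '2121'.

'2121'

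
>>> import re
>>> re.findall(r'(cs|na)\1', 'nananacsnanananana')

['na', 'na', 'na']

After group 1 captures some text, `\1` only succeeds where that same text appears again.
Because there's exactly one group, `findall` drops the full match and keeps group 1 from each hit.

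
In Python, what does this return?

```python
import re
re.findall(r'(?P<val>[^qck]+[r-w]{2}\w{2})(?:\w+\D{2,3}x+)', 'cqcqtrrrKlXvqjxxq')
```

['trrrKl']

The pattern matches one or more of any character except [qck], then exactly 2 of a character in [r-w], then exactly 2 of a word character (captured as 'val'); then one or more of a word character, then 2 to 3 of a non-digit, then one or more of a literal 'x' (non-capturing group).
Walking the string: at [4:16] match 'trrrKlXvqjxx', group 1 = 'trrrKl'.
Because there's exactly one group, `findall` drops the full match and keeps group 1 from the one hit.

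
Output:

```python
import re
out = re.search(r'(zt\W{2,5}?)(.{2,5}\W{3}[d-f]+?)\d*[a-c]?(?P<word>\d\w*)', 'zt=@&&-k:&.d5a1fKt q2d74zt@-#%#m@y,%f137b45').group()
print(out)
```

zt=@&&-k:&.d5a1fKt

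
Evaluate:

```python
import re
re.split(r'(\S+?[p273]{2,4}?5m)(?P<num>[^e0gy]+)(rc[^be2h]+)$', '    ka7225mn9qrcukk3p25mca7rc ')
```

This matches one or more of a non-whitespace character (lazy), then 2 to 4 of one of [p273] (lazy), then the literal '5m' (captured); then one or more of any character except [e0gy] (captured as 'num'); then the literal 'rc', then one or more of any character except [be2h] (captured); then anchored at the end.
Matches to split on: at [4:30] → 'ka7225mn9qrcukk3p25mca7rc '.
With a capturing group present, the delimiter's captured portion is kept in the result list.

['    ', 'ka7225m', 'n9qrcukk3p25mca7', 'rc ', '']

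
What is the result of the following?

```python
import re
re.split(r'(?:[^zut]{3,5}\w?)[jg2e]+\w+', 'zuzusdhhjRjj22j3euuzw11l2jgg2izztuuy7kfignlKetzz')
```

The string is cut at each match, leaving 2 pieces.

['zuzu', '']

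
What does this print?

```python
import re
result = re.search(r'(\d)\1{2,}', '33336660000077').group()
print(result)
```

`\1` is not a pattern — it's the concrete string captured by group 1, re-applied verbatim.
Unlike `match`, `search` isn't anchored — it looks for the pattern anywhere in the string.
The match spans [0:4] → '3333'.
Captured: group 1 = '3'.

3333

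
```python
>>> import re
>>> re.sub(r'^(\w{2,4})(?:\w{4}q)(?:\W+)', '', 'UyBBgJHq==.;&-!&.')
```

''

The pattern matches anchored at the start of the string; then 2 to 4 of a word character (captured); then exactly 4 of a word character, then a literal 'q' (non-capturing group); then one or more of a non-word character (non-capturing group).
Matches: at [0:17] → 'UyBBgJHq==.;&-!&.'.
Each match is replaced by ''.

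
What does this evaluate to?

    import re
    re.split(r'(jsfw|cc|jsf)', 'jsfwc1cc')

['', 'jsfw', 'c1', 'cc', '']

Alternation tries branches left to right and keeps the first one that lets the overall match succeed at that position.
Matches to split on: at [0:4] → 'jsfw'; at [6:8] → 'cc'.
Because the pattern has a capturing group, `split` also inserts each captured text between the pieces.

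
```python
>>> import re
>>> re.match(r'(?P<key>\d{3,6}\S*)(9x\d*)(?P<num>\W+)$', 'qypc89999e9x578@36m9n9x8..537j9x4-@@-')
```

None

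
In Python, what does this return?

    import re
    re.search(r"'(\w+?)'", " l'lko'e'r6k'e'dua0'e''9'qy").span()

The match spans [2:7] → "'lko'".

(2, 7)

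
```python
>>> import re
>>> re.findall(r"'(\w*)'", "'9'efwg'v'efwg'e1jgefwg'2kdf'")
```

Scanning left to right: at [0:3] match "'9'", group 1 = '9'; at [7:10] match "'v'", group 1 = 'v'; at [14:24] match "'e1jgefwg'", group 1 = 'e1jgefwg'.
`findall` collects group 1 from each match (3 total).

['9', 'v', 'e1jgefwg']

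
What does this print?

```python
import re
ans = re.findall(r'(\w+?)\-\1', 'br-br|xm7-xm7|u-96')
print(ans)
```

A backreference is literal: `\1` must see the identical characters the first group matched.
`findall` collects group 1 from each match (2 total).

['br', 'xm7']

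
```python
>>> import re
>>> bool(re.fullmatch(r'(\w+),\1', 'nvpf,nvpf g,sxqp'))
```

False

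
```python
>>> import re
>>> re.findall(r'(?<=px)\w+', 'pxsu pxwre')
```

['su', 'wre']

The positive lookaround only admits positions where the adjacent text matches; those characters stay outside the span.
Walking the string: at [2:4] → 'su'; at [7:10] → 'wre'.
No capturing groups, so `findall` returns the 2 full match strings.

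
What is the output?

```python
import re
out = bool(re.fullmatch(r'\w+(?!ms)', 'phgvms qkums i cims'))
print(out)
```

`re.fullmatch` requires the pattern to consume the entire string.
Here the string isn't matched end-to-end, so the call returns None, and `bool(None)` is False.

False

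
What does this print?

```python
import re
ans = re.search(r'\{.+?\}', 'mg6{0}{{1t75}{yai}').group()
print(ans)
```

With the lazy modifier that quantifier settles for the fewest repetitions that let the rest of the pattern succeed (the atoms after it are unaffected and can still be greedy).
`re.search` tries every starting position until one works.
The match spans [3:6] → '{0}'.

{0}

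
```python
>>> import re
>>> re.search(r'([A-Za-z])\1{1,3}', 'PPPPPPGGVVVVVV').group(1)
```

'P'

The match spans [0:4] → 'PPPP'.
Captured: group 1 = 'P'.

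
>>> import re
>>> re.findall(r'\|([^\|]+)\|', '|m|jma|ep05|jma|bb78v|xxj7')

One capturing group, so `findall` returns just the captured substring from each match — 3 in all.

['m', 'ep05', 'bb78v']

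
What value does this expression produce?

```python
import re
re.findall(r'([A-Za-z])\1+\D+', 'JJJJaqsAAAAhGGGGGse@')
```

['J']

`\1` is not a pattern — it's the concrete string captured by group 1, re-applied verbatim.
Scanning left to right: at [0:20] match 'JJJJaqsAAAAhGGGGGse@', group 1 = 'J'.
Because there's exactly one group, `findall` drops the full match and keeps group 1 from the one hit.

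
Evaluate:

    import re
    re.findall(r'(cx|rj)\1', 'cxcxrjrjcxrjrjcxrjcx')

A backreference is literal: `\1` must see the identical characters the first group matched.
Matches: at [0:4] match 'cxcx', group 1 = 'cx'; at [4:8] match 'rjrj', group 1 = 'rj'; at [10:14] match 'rjrj', group 1 = 'rj'.
With a single group, `findall` returns only what that group captured — 3 items.

['cx', 'rj', 'rj']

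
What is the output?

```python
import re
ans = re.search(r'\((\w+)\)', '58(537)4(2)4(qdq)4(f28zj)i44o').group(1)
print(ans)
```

537

`search` walks the string left to right and returns the first match it finds.
The match spans [2:7] → '(537)'.
Captured: group 1 = '537'.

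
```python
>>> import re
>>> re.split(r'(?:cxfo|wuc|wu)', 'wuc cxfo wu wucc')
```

['', ' ', ' ', ' ', 'c']

Alternation tries branches left to right and keeps the first one that lets the overall match succeed at that position.
Matches to split on: at [0:3] → 'wuc'; at [4:8] → 'cxfo'; at [9:11] → 'wu'; at [12:15] → 'wuc'.
Each match becomes a cut point; 5 segments remain.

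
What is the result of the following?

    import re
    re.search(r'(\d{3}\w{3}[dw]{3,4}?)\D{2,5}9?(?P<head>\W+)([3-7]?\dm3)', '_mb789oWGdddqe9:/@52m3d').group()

'789oWGdddqe9:/@52m3'

This matches exactly 3 of a digit, then exactly 3 of a word character, then 3 to 4 of one of [dw] (lazy) (captured); then 2 to 5 of a non-digit, then optionally a literal '9'; then one or more of a non-word character (captured as 'head'); then optionally a character in [3-7], then a digit, then the literal 'm3' (captured).
The match spans [3:22] → '789oWGdddqe9:/@52m3'.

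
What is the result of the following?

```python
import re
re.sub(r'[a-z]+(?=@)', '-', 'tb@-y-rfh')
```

'-@-y-rfh'

Because the assertion is zero-width, the text it checks is not consumed and won't appear in the result.
`sub` substitutes '-' at each match site.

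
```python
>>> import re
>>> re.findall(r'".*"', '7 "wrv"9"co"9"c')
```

['"wrv"9"co"9"']

`findall` yields the raw match text (1 of them) because the pattern has no groups.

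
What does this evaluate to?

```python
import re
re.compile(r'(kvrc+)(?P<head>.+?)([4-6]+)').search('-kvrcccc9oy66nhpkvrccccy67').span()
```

The pattern matches the literal 'kvr', then one or more of the literal 'c' (captured); then one or more of any character (lazy) (captured as 'head'); then one or more of a character in [4-6] (captured).
`search` walks the string left to right and returns the first match it finds.
The match spans [1:13] → 'kvrcccc9oy66'.
Captured: group 1 = 'kvrcccc', group 2 = '9oy', group 3 = '66'.

(1, 13)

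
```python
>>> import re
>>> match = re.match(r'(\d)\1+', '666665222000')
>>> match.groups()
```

`\1` is not a pattern — it's the concrete string captured by group 1, re-applied verbatim.
`re.match` only tries the pattern at the start of the string.
The match spans [0:5] → '66666'.
Captured: group 1 = '6'.

('6',)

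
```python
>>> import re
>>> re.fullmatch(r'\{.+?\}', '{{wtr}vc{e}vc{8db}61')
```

`re.fullmatch` is like wrapping the pattern in `^…$` (in single-line mode).
Here the string isn't matched end-to-end, so the call returns None.

None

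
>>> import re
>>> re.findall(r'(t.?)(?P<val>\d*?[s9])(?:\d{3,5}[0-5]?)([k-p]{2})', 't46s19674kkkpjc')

[('t4', '6s', 'kk')]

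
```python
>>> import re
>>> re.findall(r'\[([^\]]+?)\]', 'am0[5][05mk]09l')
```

['5', '05mk']

Because there's exactly one group, `findall` drops the full match and keeps group 1 from each hit.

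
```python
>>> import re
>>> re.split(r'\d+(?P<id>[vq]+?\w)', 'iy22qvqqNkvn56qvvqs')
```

This matches one or more of a digit; then one or more of one of [vq] (lazy), then a word character (captured as 'id').
Matches to split on: at [2:6] → '22qv'; at [12:16] → '56qv'.
Because the pattern has a capturing group, `split` also inserts each captured text between the pieces.

['iy', 'qv', 'qqNkvn', 'qv', 'vqs']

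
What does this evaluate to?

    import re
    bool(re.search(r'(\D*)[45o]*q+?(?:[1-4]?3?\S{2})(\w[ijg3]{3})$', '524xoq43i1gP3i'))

False

Here no position works, so the call returns None, and `bool(None)` is False.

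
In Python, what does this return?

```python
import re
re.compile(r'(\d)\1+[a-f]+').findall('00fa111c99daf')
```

['0', '1', '9']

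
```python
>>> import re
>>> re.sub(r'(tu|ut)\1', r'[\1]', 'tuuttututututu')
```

A backreference is literal: `\1` must see the identical characters the first group matched.
The replacement refers to a captured group, so each match is rewritten using its own captured text.

'tuut[tu][tu]tu'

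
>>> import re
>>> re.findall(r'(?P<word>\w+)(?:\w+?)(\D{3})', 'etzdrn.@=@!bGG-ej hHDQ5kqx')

[('etzdr', '.@='), ('bG', '-ej'), ('hHDQ', 'kqx')]

This matches one or more of a word character (captured as 'word'); then one or more of a word character (lazy) (non-capturing group); then exactly 3 of a non-digit (captured).
Walking the string: at [0:9] match 'etzdrn.@=', groups = ('etzdr', '.@='); at [11:17] match 'bGG-ej', groups = ('bG', '-ej'); at [18:26] match 'hHDQ5kqx', groups = ('hHDQ', 'kqx').
2 groups means each result is a tuple of 2 captured strings — 3 here.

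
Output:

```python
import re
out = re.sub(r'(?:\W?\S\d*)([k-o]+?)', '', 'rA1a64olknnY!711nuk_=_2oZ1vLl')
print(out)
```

rA1Y_Z1v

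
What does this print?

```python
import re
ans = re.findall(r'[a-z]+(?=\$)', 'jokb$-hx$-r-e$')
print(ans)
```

['jokb', 'hx', 'e']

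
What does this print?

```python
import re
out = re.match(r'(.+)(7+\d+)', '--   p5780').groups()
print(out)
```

The match spans [0:10] → '--   p5780'.
Captured: group 1 = '--   p5', group 2 = '780'.

('--   p5', '780')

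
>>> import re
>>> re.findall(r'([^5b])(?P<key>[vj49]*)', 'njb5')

[('n', 'j')]

The pattern matches any character except [5b] (captured); then zero or more of one of [vj49] (captured as 'key').
Walking the string: at [0:2] match 'nj', groups = ('n', 'j').
2 groups means the one result is a tuple of 2 captured strings — 1 here.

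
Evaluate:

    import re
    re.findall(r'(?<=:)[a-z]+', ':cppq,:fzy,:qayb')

The positive lookaround only admits positions where the adjacent text matches; those characters stay outside the span.
Since nothing is captured, `findall` lists the 3 matched substrings directly.

['cppq', 'fzy', 'qayb']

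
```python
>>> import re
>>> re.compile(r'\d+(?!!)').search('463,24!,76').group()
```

'463'

`(?!…)`/`(?<!…)` only lets a position through if the neighbouring text does NOT match; no characters are consumed.
The match spans [0:3] → '463'.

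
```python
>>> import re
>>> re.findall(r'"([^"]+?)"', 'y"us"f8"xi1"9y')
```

['us', 'xi1']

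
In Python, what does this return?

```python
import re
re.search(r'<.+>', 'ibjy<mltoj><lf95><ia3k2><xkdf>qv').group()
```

'<mltoj><lf95><ia3k2><xkdf>'

The match spans [4:30] → '<mltoj><lf95><ia3k2><xkdf>'.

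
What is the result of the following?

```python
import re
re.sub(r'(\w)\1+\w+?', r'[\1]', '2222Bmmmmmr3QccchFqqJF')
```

'[2][m]3Q[c]F[q]F'

`\1` is not a pattern — it's the concrete string captured by group 1, re-applied verbatim.
Matches: at [0:5] → '2222B'; at [5:11] → 'mmmmmr'; at [13:17] → 'ccch'; at [18:21] → 'qqJ'.
The replacement refers to a captured group, so each match is rewritten using its own captured text.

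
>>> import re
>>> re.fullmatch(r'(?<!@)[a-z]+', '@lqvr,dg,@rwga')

The negative lookaround is zero-width — it rules out positions where the adjacent text would match, without consuming anything.
`fullmatch` succeeds only if the pattern covers the string from start to end.
Here the string isn't matched end-to-end, so the call returns None.

None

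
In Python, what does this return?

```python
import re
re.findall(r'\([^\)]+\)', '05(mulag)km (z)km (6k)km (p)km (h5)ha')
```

Since nothing is captured, `findall` lists the 5 matched substrings directly.

['(mulag)', '(z)', '(6k)', '(p)', '(h5)']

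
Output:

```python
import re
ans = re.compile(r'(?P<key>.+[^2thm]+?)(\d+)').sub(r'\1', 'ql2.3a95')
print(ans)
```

ql2.3a9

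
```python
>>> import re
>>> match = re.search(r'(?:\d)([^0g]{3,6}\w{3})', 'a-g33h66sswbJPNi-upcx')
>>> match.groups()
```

Pattern: a digit (non-capturing group); then 3 to 6 of any character except [0g], then exactly 3 of a word character (captured).
`re.search` scans for the first position where the pattern succeeds.
The match spans [3:13] → '33h66sswbJ'.
Captured: group 1 = '3h66sswbJ'.

('3h66sswbJ',)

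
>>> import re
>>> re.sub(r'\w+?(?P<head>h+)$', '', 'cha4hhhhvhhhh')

Pattern: one or more of a word character (lazy); then one or more of a literal 'h' (captured as 'head'); then anchored at the end.
Matches: at [0:13] → 'cha4hhhhvhhhh'.
Every occurrence is swapped for ''.

''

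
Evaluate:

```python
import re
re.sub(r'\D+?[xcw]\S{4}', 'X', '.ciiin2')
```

'X2'

Pattern: one or more of a non-digit (lazy), then one of [xcw]; then exactly 4 of a non-whitespace character.
`sub` substitutes 'X' at each match site.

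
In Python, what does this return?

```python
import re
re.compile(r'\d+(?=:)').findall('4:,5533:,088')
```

Lookahead/lookbehind check context without consuming it, so the matched span excludes the asserted characters.
Scanning left to right: at [0:1] → '4'; at [3:7] → '5533'.
No capturing groups, so `findall` returns the 2 full match strings.

['4', '5533']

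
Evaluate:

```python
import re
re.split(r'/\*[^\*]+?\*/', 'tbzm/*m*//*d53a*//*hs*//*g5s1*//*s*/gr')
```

The string is cut at each match, leaving 6 pieces.

['tbzm', '', '', '', '', 'gr']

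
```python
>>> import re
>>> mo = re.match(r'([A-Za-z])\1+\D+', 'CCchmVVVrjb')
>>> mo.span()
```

(0, 11)

`re.match` won't scan ahead — the pattern has to work from the very first character.
The match spans [0:11] → 'CCchmVVVrjb'.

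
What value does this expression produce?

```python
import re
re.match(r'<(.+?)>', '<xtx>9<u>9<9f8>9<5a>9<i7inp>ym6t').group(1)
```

`re.match` won't scan ahead — the pattern has to work from the very first character.
The match spans [0:5] → '<xtx>'.
Captured: group 1 = 'xtx'.

'xtx'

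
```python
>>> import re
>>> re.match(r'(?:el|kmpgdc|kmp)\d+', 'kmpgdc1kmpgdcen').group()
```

`match` is anchored at position 0; if the pattern doesn't fit there, it returns None.
The match spans [0:7] → 'kmpgdc1'.

'kmpgdc1'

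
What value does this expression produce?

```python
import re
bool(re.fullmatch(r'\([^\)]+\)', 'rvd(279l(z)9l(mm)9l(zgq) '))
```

For `fullmatch`, every character of the input must be accounted for by the pattern.
Here the string isn't matched end-to-end, so the call returns None, and `bool(None)` is False.

False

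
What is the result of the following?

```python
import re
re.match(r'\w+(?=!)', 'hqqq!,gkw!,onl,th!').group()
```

'hqqq'

The `(?=…)`/`(?<=…)` assertion just peeks at neighbouring text; it doesn't advance the match position.
`match` is anchored at position 0; if the pattern doesn't fit there, it returns None.
The match spans [0:4] → 'hqqq'.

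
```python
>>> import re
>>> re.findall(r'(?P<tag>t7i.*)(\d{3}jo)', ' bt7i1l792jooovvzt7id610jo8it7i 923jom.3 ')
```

[('t7i1l792jooovvzt7id610jo8it7i ', '923jo')]

The pattern matches the literal 't7i', then zero or more of any character (captured as 'tag'); then exactly 3 of a digit, then the literal 'jo' (captured).
Multiple groups make `findall` return tuples — one 2-tuple for the one match.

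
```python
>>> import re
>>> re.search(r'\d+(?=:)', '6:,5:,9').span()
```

Lookahead/lookbehind check context without consuming it, so the matched span excludes the asserted characters.
The match spans [0:1] → '6'.

(0, 1)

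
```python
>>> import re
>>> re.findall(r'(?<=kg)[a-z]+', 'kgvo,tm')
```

['vo']

Lookahead/lookbehind check context without consuming it, so the matched span excludes the asserted characters.
Matches: at [2:4] → 'vo'.
Since nothing is captured, `findall` lists the 1 matched substring directly.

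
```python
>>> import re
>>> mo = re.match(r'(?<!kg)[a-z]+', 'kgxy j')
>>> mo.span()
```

(0, 4)

Because the assertion is negative and zero-width, positions next to the forbidden text are skipped.
`re.match` only tries the pattern at the start of the string.
The match spans [0:4] → 'kgxy'.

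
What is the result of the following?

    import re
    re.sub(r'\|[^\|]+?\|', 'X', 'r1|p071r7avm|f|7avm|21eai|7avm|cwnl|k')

Matches: at [2:13] → '|p071r7avm|'; at [14:20] → '|7avm|'; at [25:31] → '|7avm|'.
Each match is replaced by 'X'.

'r1XfX21eaiXcwnl|k'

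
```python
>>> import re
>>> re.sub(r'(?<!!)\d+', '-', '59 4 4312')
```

Because the assertion is negative and zero-width, positions next to the forbidden text are skipped.
Each match is replaced by '-'.

'- - -'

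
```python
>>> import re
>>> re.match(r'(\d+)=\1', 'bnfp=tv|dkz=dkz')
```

None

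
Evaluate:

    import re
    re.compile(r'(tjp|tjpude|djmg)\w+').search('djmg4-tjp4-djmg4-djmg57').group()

'djmg4'

The match spans [0:5] → 'djmg4'.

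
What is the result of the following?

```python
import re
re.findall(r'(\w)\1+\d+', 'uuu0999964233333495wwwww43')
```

['u', 'w']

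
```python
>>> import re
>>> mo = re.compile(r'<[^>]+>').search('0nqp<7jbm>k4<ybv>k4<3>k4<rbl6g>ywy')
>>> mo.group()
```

`re.search` scans for the first position where the pattern succeeds.
The match spans [4:10] → '<7jbm>'.

'<7jbm>'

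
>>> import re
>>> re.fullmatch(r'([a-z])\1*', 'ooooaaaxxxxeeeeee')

None

For `fullmatch`, every character of the input must be accounted for by the pattern.
Here the string isn't matched end-to-end, so the call returns None.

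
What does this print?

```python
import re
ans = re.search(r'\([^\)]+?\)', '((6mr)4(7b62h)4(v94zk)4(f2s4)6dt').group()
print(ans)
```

((6mr)

`search` walks the string left to right and returns the first match it finds.
The match spans [0:6] → '((6mr)'.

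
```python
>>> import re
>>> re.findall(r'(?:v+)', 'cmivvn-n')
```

['vv']

Pattern: one or more of a literal 'v' (non-capturing group).
Walking the string: at [3:5] → 'vv'.
Since nothing is captured, `findall` lists the 1 matched substring directly.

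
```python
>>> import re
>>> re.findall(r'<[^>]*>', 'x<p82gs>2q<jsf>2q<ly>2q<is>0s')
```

['<p82gs>', '<jsf>', '<ly>', '<is>']

No capturing groups, so `findall` returns the 4 full match strings.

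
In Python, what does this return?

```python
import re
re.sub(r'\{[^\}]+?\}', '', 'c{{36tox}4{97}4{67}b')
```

'c44b'

Matches: at [1:9] → '{{36tox}'; at [10:14] → '{97}'; at [15:19] → '{67}'.
Every occurrence is swapped for ''.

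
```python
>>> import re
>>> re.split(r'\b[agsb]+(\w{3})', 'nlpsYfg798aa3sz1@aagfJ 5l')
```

The pattern matches a word boundary (`\b`, zero-width); then one or more of one of [agsb]; then exactly 3 of a word character (captured).
The group in the pattern means `split` returns the separators' captures alongside the pieces.

['nlpsYfg798aa3sz1@', 'gfJ', ' 5l']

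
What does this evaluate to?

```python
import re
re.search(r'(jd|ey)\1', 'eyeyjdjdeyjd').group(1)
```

'ey'

The match spans [0:4] → 'eyey'.
Captured: group 1 = 'ey'.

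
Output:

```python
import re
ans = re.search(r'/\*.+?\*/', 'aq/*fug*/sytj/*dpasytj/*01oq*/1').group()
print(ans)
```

/*fug*/

With the lazy modifier that quantifier settles for the fewest repetitions that let the rest of the pattern succeed (the atoms after it are unaffected and can still be greedy).
Unlike `match`, `search` isn't anchored — it looks for the pattern anywhere in the string.
The match spans [2:9] → '/*fug*/'.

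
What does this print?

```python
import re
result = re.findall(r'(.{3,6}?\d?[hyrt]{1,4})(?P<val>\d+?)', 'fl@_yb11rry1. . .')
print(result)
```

This matches 3 to 6 of any character (lazy), then optionally a digit, then 1 to 4 of one of [hyrt] (captured); then one or more of a digit (lazy) (captured as 'val').
Scanning left to right: at [1:12] match 'l@_yb11rry1', groups = ('l@_yb11rry', '1').
With 2 capturing groups, `findall` returns a 2-tuple per match.

[('l@_yb11rry', '1')]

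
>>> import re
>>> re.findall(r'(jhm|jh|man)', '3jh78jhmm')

Branches in `(...|...)` are attempted left-to-right; the first branch that allows the whole pattern to succeed is taken.
With a single group, `findall` returns only what that group captured — 2 items.

['jh', 'jhm']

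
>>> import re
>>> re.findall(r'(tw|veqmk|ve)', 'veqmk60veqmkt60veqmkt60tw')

['veqmk', 'veqmk', 'veqmk', 'tw']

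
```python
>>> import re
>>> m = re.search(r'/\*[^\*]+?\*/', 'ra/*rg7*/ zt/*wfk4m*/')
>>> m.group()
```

'/*rg7*/'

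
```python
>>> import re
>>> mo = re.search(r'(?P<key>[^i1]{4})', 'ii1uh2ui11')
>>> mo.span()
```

(3, 7)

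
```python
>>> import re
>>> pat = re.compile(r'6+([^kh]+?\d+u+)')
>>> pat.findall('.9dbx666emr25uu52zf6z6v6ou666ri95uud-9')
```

['emr25uu', 'z6v6ou666ri95uu']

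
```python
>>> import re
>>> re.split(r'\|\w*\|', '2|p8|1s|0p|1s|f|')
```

['2', '1s', '1s', '']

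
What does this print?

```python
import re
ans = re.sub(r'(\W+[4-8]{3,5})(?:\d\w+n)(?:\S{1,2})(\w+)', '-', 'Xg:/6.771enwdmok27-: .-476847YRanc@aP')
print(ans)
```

Xg:/6.771enwdmok27-

Each match is replaced by '-'.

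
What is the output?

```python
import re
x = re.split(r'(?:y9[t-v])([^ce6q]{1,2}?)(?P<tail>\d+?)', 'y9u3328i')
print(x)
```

['', '3', '3', '28i']

Pattern: the literal 'y9', then a character in [t-v] (non-capturing group); then 1 to 2 of any character except [ce6q] (lazy) (captured); then one or more of a digit (lazy) (captured as 'tail').
Lazy quantifiers expand one character at a time until the remainder of the pattern can match.
Matches to split on: at [0:5] → 'y9u33'.
With a capturing group present, the delimiter's captured portion is kept in the result list.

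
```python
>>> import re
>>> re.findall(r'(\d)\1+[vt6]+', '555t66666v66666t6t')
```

['5']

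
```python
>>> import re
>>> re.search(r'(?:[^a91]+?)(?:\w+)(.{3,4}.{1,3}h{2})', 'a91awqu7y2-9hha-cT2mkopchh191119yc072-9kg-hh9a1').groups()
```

This matches one or more of any character except [a91] (lazy) (non-capturing group); then one or more of a word character (non-capturing group); then 3 to 4 of any character, then 1 to 3 of any character, then exactly 2 of the literal 'h' (captured).
`re.search` tries every starting position until one works.
The match spans [4:14] → 'wqu7y2-9hh'.
Captured: group 1 = 'y2-9hh'.

('y2-9hh',)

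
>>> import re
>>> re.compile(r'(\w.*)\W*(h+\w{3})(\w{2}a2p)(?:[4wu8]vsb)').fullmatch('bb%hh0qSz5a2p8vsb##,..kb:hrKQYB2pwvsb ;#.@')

None

Pattern: a word character, then zero or more of any character (captured); then zero or more of a non-word character; then one or more of a literal 'h', then exactly 3 of a word character (captured); then exactly 2 of a word character, then the literal 'a2p' (captured); then one of [4wu8], then the literal 'vsb' (non-capturing group).
For `fullmatch`, every character of the input must be accounted for by the pattern.
Here the string isn't matched end-to-end, so the call returns None.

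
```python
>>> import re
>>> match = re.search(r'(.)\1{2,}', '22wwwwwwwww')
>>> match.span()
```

(2, 11)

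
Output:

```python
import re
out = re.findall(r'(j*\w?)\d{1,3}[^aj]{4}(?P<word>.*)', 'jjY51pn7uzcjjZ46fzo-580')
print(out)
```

Pattern: zero or more of the literal 'j', then optionally a word character (captured); then 1 to 3 of a digit, then exactly 4 of any character except [aj]; then zero or more of any character (captured as 'word').
Matches: at [0:23] match 'jjY51pn7uzcjjZ46fzo-580', groups = ('jjY', 'zcjjZ46fzo-580').
`findall` packs the 2 group values into a tuple for every match.

[('jjY', 'zcjjZ46fzo-580')]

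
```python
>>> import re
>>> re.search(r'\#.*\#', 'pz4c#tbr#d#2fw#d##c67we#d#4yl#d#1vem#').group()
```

'#tbr#d#2fw#d##c67we#d#4yl#d#1vem#'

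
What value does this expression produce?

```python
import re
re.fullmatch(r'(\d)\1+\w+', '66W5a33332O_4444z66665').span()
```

`re.fullmatch` is like wrapping the pattern in `^…$` (in single-line mode).
The match spans [0:22] → '66W5a33332O_4444z66665'.

(0, 22)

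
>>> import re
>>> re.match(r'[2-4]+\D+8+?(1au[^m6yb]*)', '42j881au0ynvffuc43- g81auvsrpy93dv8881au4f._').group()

'42j881au0'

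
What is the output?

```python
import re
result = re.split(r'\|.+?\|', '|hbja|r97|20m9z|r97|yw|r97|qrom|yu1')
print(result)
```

Each match becomes a cut point; 5 segments remain.

['', 'r97', 'r97', 'r97', 'yu1']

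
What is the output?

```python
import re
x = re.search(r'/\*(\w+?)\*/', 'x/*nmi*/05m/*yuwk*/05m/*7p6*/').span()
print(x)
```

(1, 8)

`re.search` tries every starting position until one works.
The match spans [1:8] → '/*nmi*/'.
Captured: group 1 = 'nmi'.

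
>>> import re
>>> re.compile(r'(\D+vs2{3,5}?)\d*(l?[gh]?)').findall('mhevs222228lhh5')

This matches one or more of a non-digit, then the literal 'vs', then 3 to 5 of a literal '2' (lazy) (captured); then zero or more of a digit; then optionally the literal 'l', then optionally one of [gh] (captured).
Scanning left to right: at [0:13] match 'mhevs222228lh', groups = ('mhevs222', 'lh').
`findall` packs the 2 group values into a tuple for every match.

[('mhevs222', 'lh')]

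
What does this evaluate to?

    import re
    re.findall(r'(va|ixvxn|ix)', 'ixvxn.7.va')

['ixvxn', 'va']

Alternation tries branches left to right and keeps the first one that lets the overall match succeed at that position.
Matches: at [0:5] match 'ixvxn', group 1 = 'ixvxn'; at [8:10] match 'va', group 1 = 'va'.
With a single group, `findall` returns only what that group captured — 2 items.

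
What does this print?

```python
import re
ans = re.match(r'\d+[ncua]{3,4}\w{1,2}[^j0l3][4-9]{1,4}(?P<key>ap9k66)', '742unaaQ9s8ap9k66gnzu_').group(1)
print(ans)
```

ap9k66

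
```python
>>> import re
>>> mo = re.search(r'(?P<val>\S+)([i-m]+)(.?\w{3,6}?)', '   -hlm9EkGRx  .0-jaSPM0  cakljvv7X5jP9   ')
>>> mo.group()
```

'-hlm9EkGRx'

The match spans [3:13] → '-hlm9EkGRx'.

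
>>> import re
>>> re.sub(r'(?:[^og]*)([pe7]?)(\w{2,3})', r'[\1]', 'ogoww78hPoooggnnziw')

Each match is replaced using the text its own group 1 captured.

'[][][][]'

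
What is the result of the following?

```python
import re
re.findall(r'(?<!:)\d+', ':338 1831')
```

The negative lookahead/lookbehind blocks any match where the forbidden context is present.
Scanning left to right: at [2:4] → '38'; at [5:9] → '1831'.
`findall` yields the raw match text (2 of them) because the pattern has no groups.

['38', '1831']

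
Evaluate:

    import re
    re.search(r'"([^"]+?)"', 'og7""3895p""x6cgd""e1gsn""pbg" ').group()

Unlike `match`, `search` isn't anchored — it looks for the pattern anywhere in the string.
The match spans [4:11] → '"3895p"'.
Captured: group 1 = '3895p'.

'"3895p"'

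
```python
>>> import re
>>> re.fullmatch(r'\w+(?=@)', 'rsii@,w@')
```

`re.fullmatch` is like wrapping the pattern in `^…$` (in single-line mode).
Here there's no way to consume every character, so the call returns None.

None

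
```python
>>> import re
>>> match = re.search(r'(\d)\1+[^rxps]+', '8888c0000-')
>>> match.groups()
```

('8',)

The match spans [0:10] → '8888c0000-'.
Captured: group 1 = '8'.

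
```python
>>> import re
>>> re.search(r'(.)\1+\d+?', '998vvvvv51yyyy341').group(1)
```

'9'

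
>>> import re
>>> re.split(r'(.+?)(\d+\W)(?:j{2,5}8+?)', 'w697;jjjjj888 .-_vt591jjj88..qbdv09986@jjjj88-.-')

['', 'w', '697;', '', '88 .-_vt591jjj88..qbdv', '09986@', '8-.-']

The pattern matches one or more of any character (lazy) (captured); then one or more of a digit, then a non-word character (captured); then 2 to 5 of the literal 'j', then one or more of a literal '8' (lazy) (non-capturing group).
A non-greedy quantifier consumes as few characters as it can — just enough that the remainder of the pattern still matches from where it stops; whatever follows it matches normally.
Matches to split on: at [0:11] → 'w697;jjjjj8'; at [11:44] → '88 .-_vt591jjj88..qbdv09986@jjjj8'.
`re.split` interleaves the captured-group text with the surrounding fragments.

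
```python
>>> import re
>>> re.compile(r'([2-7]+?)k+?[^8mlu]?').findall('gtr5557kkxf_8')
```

One capturing group, so `findall` returns just the captured substring from the one match — 1 in all.

['5557']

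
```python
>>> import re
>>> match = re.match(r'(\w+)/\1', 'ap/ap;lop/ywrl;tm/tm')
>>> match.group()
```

'ap/ap'

After group 1 captures some text, `\1` only succeeds where that same text appears again.
`match` is anchored at position 0; if the pattern doesn't fit there, it returns None.
The match spans [0:5] → 'ap/ap'.
Captured: group 1 = 'ap'.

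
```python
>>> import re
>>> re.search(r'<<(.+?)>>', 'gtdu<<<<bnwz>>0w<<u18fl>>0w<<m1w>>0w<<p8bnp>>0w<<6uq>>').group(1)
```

The match spans [4:14] → '<<<<bnwz>>'.
Captured: group 1 = '<<bnwz'.

'<<bnwz'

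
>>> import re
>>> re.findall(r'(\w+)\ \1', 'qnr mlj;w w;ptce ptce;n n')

['w', 'ptce', 'n']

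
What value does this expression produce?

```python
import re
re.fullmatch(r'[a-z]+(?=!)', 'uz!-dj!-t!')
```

None

The lookaround is zero-width — it requires the adjacent text to match without consuming it, so the asserted text isn't part of the match.
`re.fullmatch` requires the pattern to consume the entire string.
Here there's no way to consume every character, so the call returns None.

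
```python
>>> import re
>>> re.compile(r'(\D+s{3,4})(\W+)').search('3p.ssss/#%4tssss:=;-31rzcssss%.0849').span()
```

The match spans [1:10] → 'p.ssss/#%'.

(1, 10)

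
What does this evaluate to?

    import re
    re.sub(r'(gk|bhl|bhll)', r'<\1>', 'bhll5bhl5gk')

Branches in `(...|...)` are attempted left-to-right; the first branch that allows the whole pattern to succeed is taken.
Each match is replaced using the text its own group 1 captured.

'<bhl>l5<bhl>5<gk>'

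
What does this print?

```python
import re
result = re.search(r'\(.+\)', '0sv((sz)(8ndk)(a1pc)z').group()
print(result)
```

((sz)(8ndk)(a1pc)

The match spans [3:20] → '((sz)(8ndk)(a1pc)'.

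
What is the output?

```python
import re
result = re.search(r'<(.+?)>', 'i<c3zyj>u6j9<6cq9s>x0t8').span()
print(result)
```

(1, 8)

Lazy quantifiers expand one character at a time until the remainder of the pattern can match.
`re.search` scans for the first position where the pattern succeeds.
The match spans [1:8] → '<c3zyj>'.
Captured: group 1 = 'c3zyj'.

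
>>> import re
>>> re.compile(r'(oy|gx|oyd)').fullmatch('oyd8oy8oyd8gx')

`fullmatch` succeeds only if the pattern covers the string from start to end.
Here the pattern can't cover the whole string, so the call returns None.

None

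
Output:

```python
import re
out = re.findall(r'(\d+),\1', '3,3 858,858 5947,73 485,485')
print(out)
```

['3', '858', '7', '485']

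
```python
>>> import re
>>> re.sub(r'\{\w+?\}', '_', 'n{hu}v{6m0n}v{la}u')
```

'n_v_v_u'

Each match is replaced by '_'.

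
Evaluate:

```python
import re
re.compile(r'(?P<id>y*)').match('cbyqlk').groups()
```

('',)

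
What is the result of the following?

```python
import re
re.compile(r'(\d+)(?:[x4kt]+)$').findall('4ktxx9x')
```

['9']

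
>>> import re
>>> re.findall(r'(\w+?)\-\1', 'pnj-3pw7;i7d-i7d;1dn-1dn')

A backreference is literal: `\1` must see the identical characters the first group matched.
Matches: at [9:16] match 'i7d-i7d', group 1 = 'i7d'; at [17:24] match '1dn-1dn', group 1 = '1dn'.
`findall` collects group 1 from each match (2 total).

['i7d', '1dn']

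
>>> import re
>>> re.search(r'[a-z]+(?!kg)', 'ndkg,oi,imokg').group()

The negative lookaround is zero-width — it rules out positions where the adjacent text would match, without consuming anything.
Unlike `match`, `search` isn't anchored — it looks for the pattern anywhere in the string.
The match spans [0:4] → 'ndkg'.

'ndkg'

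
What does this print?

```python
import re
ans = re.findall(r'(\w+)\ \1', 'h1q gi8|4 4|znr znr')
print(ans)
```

`\1` is not a pattern — it's the concrete string captured by group 1, re-applied verbatim.
Scanning left to right: at [8:11] match '4 4', group 1 = '4'; at [12:19] match 'znr znr', group 1 = 'znr'.
Because there's exactly one group, `findall` drops the full match and keeps group 1 from each hit.

['4', 'znr']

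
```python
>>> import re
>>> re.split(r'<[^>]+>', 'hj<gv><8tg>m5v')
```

Matches to split on: at [2:6] → '<gv>'; at [6:11] → '<8tg>'.
Splitting on the pattern gives 3 pieces.

['hj', '', 'm5v']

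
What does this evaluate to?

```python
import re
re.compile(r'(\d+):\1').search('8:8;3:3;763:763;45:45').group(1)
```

After group 1 captures some text, `\1` only succeeds where that same text appears again.
`search` walks the string left to right and returns the first match it finds.
The match spans [0:3] → '8:8'.
Captured: group 1 = '8'.

'8'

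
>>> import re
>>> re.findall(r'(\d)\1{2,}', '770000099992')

['0', '9']

A backreference is literal: `\1` must see the identical characters the first group matched.
Because there's exactly one group, `findall` drops the full match and keeps group 1 from each hit.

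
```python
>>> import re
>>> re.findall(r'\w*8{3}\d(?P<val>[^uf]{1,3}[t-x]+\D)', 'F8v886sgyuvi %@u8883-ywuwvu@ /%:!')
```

['-ywuwvu@']

The pattern matches zero or more of a word character, then exactly 3 of the literal '8', then a digit; then 1 to 3 of any character except [uf], then one or more of a character in [t-x], then a non-digit (captured as 'val').
With a single group, `findall` returns only what that group captured — 1 item.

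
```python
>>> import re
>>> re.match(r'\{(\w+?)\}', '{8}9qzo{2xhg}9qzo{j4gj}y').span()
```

(0, 3)

`re.match` won't scan ahead — the pattern has to work from the very first character.
The match spans [0:3] → '{8}'.
Captured: group 1 = '8'.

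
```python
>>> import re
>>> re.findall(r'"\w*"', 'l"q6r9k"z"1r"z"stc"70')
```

['"q6r9k"', '"1r"', '"stc"']

Matches: at [1:8] → '"q6r9k"'; at [9:13] → '"1r"'; at [14:19] → '"stc"'.
No capturing groups, so `findall` returns the 3 full match strings.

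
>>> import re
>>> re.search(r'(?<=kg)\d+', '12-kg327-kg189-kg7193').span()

(5, 8)

The positive lookaround only admits positions where the adjacent text matches; those characters stay outside the span.
Unlike `match`, `search` isn't anchored — it looks for the pattern anywhere in the string.
The match spans [5:8] → '327'.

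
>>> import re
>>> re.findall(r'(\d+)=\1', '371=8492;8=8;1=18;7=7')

['8', '1', '7']

`\1` has to match the exact text group 1 already captured.
Because there's exactly one group, `findall` drops the full match and keeps group 1 from each hit.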